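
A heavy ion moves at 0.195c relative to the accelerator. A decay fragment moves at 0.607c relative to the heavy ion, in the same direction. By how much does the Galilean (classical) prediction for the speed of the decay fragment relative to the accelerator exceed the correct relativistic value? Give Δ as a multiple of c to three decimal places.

Δ = 0.085c

Galilean: u_cl = 0.607 + 0.195 = 0.8020.
Relativistic: u_rel = (0.607 + 0.195) / (1 + 0.607·0.195) = 0.8020/1.1184 = 0.7171.
Δ = 0.8020 − 0.7171 = 0.0849.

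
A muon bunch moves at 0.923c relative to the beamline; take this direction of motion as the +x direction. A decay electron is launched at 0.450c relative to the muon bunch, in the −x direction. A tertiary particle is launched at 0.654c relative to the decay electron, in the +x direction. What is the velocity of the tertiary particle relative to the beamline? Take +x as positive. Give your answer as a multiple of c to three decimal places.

Apply u = (u' + v)/(1 + u'v/c²) successively, working outward toward the beamline.
Start: velocity of the muon bunch relative to the beamline = 0.9230c.
Compose with the decay electron (u' = -0.450 in the muon bunch frame): u_1 = (-0.450 + 0.923) / (1 + (-0.450)·0.923) = 0.4730/0.5847 = 0.8090.
Compose with the tertiary particle (u' = 0.654 in the decay electron frame): u_2 = (0.654 + 0.809) / (1 + 0.654·0.809) = 1.4630/1.5291 = 0.9568.

+0.957c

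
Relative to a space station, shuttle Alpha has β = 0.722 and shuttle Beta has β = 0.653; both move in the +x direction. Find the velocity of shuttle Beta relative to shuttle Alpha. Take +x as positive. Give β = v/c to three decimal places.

β_A = 0.722, β_B = 0.653.
Transform to A's frame with the inverse velocity-addition law: u' = (u − v)/(1 − uv/c²), taking u = β_B and v = β_A.
u' = (0.653 − 0.722) / (1 − (0.722)(0.653)) = -0.0690/0.5285 = -0.1305.

β = -0.131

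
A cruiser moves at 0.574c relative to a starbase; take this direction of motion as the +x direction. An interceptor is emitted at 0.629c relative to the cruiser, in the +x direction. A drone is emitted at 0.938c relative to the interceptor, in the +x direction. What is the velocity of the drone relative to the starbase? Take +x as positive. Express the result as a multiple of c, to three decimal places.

Apply u = (u' + v)/(1 + u'v/c²) successively, working outward toward the starbase.
Start: velocity of the cruiser relative to the starbase = 0.5740c.
Compose with the interceptor (u' = 0.629 in the cruiser frame): u_1 = (0.629 + 0.574) / (1 + 0.629·0.574) = 1.2030/1.3610 = 0.8839.
Compose with the drone (u' = 0.938 in the interceptor frame): u_2 = (0.938 + 0.884) / (1 + 0.938·0.884) = 1.8219/1.8291 = 0.9961.

0.996c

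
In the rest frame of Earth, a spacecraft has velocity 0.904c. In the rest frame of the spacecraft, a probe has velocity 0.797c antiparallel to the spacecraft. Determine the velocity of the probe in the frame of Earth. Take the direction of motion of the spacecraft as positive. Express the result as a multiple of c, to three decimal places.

With v = 0.904 and u' = -0.797 (in units of c),
u = (u' + v)/(1 + u'v/c²):
u = (-0.797 + 0.904) / (1 + (-0.797)·0.904) = 0.1070/0.2795 = 0.3828

+0.383c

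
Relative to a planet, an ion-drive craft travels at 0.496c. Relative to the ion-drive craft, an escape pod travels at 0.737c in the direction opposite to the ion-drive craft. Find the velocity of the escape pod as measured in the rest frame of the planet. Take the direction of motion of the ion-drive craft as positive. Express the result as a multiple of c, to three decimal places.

With v = 0.496 and u' = -0.737 (in units of c),
u = (u' + v)/(1 + u'v/c²):
u = (-0.737 + 0.496) / (1 + (-0.737)·0.496) = -0.2410/0.6344 = -0.3799

-0.380c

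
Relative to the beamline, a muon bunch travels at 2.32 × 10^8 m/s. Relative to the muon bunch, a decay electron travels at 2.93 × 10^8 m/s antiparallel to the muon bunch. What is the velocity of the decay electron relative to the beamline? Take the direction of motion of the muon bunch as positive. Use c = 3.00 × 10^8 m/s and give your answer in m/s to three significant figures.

In units of c (dividing by 3.00 × 10^8 m/s): v = 0.773, u' = -0.977.
u = (u' + v)/(1 + u'v/c²):
u = (-0.977 + 0.773) / (1 + (-0.977)·0.773) = -0.2033/0.2447 = -0.8309
Converting back: u = -0.8309 × 3.00 × 10^8 m/s.

-2.49 × 10^8 m/s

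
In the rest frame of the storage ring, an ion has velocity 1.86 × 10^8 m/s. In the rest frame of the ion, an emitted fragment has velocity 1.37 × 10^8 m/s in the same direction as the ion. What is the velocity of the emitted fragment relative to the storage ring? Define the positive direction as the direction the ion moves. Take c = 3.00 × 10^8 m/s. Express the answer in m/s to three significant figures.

In units of c (dividing by 3.00 × 10^8 m/s): v = 0.620, u' = 0.457.
u = (u' + v)/(1 + u'v/c²):
u = (0.457 + 0.620) / (1 + 0.457·0.620) = 1.0767/1.2831 = 0.8391
Converting back: u = 0.8391 × 3.00 × 10^8 m/s.

2.52 × 10^8 m/s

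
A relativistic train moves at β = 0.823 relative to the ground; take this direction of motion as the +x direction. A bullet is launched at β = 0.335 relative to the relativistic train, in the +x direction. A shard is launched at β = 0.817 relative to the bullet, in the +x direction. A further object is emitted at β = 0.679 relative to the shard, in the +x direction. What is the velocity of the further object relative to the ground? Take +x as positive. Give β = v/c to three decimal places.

β = 0.998

Apply u = (u' + v)/(1 + u'v/c²) successively, working outward toward the ground.
Start: velocity of the relativistic train relative to the ground = 0.8230c.
Compose with the bullet (u' = 0.335 in the relativistic train frame): u_1 = (0.335 + 0.823) / (1 + 0.335·0.823) = 1.1580/1.2757 = 0.9077.
Compose with the shard (u' = 0.817 in the bullet frame): u_2 = (0.817 + 0.908) / (1 + 0.817·0.908) = 1.7247/1.7416 = 0.9903.
Compose with the further object (u' = 0.679 in the shard frame): u_3 = (0.679 + 0.990) / (1 + 0.679·0.990) = 1.6693/1.6724 = 0.9981.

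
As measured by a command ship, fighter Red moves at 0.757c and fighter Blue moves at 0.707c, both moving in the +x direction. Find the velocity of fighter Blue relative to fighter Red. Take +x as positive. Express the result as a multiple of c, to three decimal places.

β_A = 0.757, β_B = 0.707.
Transform to A's frame with the inverse velocity-addition law: u' = (u − v)/(1 − uv/c²), taking u = β_B and v = β_A.
u' = (0.707 − 0.757) / (1 − (0.757)(0.707)) = -0.0500/0.4648 = -0.1076.

-0.108c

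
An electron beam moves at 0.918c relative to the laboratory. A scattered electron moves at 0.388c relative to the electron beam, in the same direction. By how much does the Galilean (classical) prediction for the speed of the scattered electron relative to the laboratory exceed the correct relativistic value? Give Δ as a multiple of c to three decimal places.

Δ = 0.343c

Galilean: u_cl = 0.388 + 0.918 = 1.3060.
Relativistic: u_rel = (0.388 + 0.918) / (1 + 0.388·0.918) = 1.3060/1.3562 = 0.9630.
Δ = 1.3060 − 0.9630 = 0.3430.
(The classical prediction exceeds c; the relativistic result does not.)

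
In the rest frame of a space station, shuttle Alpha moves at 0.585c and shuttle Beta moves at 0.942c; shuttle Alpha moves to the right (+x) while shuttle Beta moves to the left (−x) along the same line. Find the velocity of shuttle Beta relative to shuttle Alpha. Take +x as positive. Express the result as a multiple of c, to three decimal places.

-0.984c

β_A = 0.585, β_B = -0.942.
Transform to A's frame with the inverse velocity-addition law: u' = (u − v)/(1 − uv/c²), taking u = β_B and v = β_A.
u' = (-0.942 − 0.585) / (1 − (0.585)(-0.942)) = -1.5270/1.5511 = -0.9845.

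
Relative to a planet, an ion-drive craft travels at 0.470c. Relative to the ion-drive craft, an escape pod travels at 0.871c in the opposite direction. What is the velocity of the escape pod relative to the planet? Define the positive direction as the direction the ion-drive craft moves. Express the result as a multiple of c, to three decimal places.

-0.679c

With v = 0.470 and u' = -0.871 (in units of c),
u = (u' + v)/(1 + u'v/c²):
u = (-0.871 + 0.470) / (1 + (-0.871)·0.470) = -0.4010/0.5906 = -0.6789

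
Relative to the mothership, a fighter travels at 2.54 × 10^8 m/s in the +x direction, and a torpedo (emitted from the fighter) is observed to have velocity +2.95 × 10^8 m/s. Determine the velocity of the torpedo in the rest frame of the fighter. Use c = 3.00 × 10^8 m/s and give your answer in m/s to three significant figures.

+2.45 × 10^8 m/s

v = 0.847c, u = 0.983c.
Invert the composition law: u' = (u − v)/(1 − uv/c²).
u' = (0.983 − 0.847) / (1 − (0.983)(0.847)) = 0.1367/0.1674 = 0.8162.
u' = 0.8162 × 3.00 × 10^8 m/s.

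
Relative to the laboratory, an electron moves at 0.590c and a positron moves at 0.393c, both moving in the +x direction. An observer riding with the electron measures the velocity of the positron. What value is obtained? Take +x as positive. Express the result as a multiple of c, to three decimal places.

-0.256c

β_A = 0.590, β_B = 0.393.
Transform to A's frame with the inverse velocity-addition law: u' = (u − v)/(1 − uv/c²), taking u = β_B and v = β_A.
u' = (0.393 − 0.590) / (1 − (0.590)(0.393)) = -0.1970/0.7681 = -0.2565.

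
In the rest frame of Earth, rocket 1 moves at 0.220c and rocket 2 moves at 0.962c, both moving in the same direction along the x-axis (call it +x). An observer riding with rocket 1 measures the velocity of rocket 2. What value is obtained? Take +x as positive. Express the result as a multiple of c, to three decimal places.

+0.941c

β_A = 0.220, β_B = 0.962.
Transform to A's frame with the inverse velocity-addition law: u' = (u − v)/(1 − uv/c²), taking u = β_B and v = β_A.
u' = (0.962 − 0.220) / (1 − (0.220)(0.962)) = 0.7420/0.7884 = 0.9412.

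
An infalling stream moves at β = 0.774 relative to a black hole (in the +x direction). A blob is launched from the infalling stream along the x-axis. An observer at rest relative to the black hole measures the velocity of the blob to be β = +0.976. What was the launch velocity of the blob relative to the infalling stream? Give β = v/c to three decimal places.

Invert the composition law: u' = (u − v)/(1 − uv/c²).
u' = (0.976 − 0.774) / (1 − (0.976)(0.774)) = 0.2020/0.2446 = 0.8259.

β = +0.826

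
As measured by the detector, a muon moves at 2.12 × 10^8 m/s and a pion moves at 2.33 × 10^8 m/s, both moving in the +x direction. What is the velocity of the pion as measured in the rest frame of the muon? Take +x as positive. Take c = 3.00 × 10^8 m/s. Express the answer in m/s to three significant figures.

β_A = 0.707, β_B = 0.777 (dividing each by c = 3.00 × 10^8 m/s).
Transform to A's frame with the inverse velocity-addition law: u' = (u − v)/(1 − uv/c²), taking u = β_B and v = β_A.
u' = (0.777 − 0.707) / (1 − (0.707)(0.777)) = 0.0700/0.4512 = 0.1552.
u' = 0.1552 × 3.00 × 10^8 m/s.

+4.65 × 10^7 m/s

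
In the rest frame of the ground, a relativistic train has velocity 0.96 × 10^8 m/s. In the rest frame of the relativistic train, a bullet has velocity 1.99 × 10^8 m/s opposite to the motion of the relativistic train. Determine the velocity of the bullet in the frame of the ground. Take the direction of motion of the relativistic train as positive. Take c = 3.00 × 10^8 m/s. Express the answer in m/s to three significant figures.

In units of c (dividing by 3.00 × 10^8 m/s): v = 0.320, u' = -0.663.
u = (u' + v)/(1 + u'v/c²):
u = (-0.663 + 0.320) / (1 + (-0.663)·0.320) = -0.3433/0.7877 = -0.4358
Converting back: u = -0.4358 × 3.00 × 10^8 m/s.

-1.31 × 10^8 m/s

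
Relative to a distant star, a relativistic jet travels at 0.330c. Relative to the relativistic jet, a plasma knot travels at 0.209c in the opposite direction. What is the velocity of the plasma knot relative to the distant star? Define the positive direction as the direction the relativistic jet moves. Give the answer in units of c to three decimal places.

+0.130c

With v = 0.330 and u' = -0.209 (in units of c),
u = (u' + v)/(1 + u'v/c²):
u = (-0.209 + 0.330) / (1 + (-0.209)·0.330) = 0.1210/0.9310 = 0.1300
(Galilean addition would give +0.121c.)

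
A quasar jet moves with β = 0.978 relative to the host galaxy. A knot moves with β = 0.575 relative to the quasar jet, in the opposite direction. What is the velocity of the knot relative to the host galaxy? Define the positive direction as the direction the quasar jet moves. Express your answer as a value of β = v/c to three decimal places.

β = +0.921

With v = 0.978 and u' = -0.575 (in units of c),
u = (u' + v)/(1 + u'v/c²):
u = (-0.575 + 0.978) / (1 + (-0.575)·0.978) = 0.4030/0.4376 = 0.9208
(Galilean addition would give +0.403c.)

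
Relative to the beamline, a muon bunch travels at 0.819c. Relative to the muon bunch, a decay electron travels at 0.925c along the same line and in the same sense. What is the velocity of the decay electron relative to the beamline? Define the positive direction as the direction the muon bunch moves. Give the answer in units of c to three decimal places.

0.992c

With v = 0.819 and u' = 0.925 (in units of c),
u = (u' + v)/(1 + u'v/c²):
u = (0.925 + 0.819) / (1 + 0.925·0.819) = 1.7440/1.7576 = 0.9923
(Galilean addition would give +1.744c, exceeding c.)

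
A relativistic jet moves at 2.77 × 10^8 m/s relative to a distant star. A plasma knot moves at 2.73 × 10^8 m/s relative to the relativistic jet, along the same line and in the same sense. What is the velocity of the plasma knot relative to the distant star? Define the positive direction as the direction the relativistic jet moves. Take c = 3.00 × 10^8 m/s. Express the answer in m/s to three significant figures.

2.99 × 10^8 m/s

In units of c (dividing by 3.00 × 10^8 m/s): v = 0.923, u' = 0.910.
u = (u' + v)/(1 + u'v/c²):
u = (0.910 + 0.923) / (1 + 0.910·0.923) = 1.8333/1.8402 = 0.9963
(Galilean addition would give +1.833c, exceeding c.)
Converting back: u = 0.9963 × 3.00 × 10^8 m/s.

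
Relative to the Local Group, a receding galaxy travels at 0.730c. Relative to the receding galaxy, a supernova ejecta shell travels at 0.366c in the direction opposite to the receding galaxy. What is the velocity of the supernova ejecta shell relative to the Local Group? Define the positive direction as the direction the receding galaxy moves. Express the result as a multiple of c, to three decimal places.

+0.497c

With v = 0.730 and u' = -0.366 (in units of c),
u = (u' + v)/(1 + u'v/c²):
u = (-0.366 + 0.730) / (1 + (-0.366)·0.730) = 0.3640/0.7328 = 0.4967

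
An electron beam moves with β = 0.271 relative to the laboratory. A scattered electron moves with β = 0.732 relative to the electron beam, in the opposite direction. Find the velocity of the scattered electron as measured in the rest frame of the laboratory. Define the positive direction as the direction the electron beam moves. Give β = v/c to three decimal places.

β = -0.575

With v = 0.271 and u' = -0.732 (in units of c),
u = (u' + v)/(1 + u'v/c²):
u = (-0.732 + 0.271) / (1 + (-0.732)·0.271) = -0.4610/0.8016 = -0.5751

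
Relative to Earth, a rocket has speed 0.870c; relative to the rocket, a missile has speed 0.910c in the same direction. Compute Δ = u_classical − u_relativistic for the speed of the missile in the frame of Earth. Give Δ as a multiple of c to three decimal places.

Δ = 0.787c

Galilean: u_cl = 0.910 + 0.870 = 1.7800.
Relativistic: u_rel = (0.910 + 0.870) / (1 + 0.910·0.870) = 1.7800/1.7917 = 0.9935.
Δ = 1.7800 − 0.9935 = 0.7865.
(The classical prediction exceeds c; the relativistic result does not.)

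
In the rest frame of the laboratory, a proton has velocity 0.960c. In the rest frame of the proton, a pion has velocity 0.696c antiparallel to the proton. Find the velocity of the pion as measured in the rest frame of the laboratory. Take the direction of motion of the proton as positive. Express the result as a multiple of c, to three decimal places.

With v = 0.960 and u' = -0.696 (in units of c),
u = (u' + v)/(1 + u'v/c²):
u = (-0.696 + 0.960) / (1 + (-0.696)·0.960) = 0.2640/0.3318 = 0.7956

+0.796c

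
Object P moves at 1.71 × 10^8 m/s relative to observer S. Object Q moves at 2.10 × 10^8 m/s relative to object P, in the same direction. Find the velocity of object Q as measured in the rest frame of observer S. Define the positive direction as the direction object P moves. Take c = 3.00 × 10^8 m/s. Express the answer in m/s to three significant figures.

2.72 × 10^8 m/s

In units of c (dividing by 3.00 × 10^8 m/s): v = 0.570, u' = 0.700.
u = (u' + v)/(1 + u'v/c²):
u = (0.700 + 0.570) / (1 + 0.700·0.570) = 1.2700/1.3990 = 0.9078
Converting back: u = 0.9078 × 3.00 × 10^8 m/s.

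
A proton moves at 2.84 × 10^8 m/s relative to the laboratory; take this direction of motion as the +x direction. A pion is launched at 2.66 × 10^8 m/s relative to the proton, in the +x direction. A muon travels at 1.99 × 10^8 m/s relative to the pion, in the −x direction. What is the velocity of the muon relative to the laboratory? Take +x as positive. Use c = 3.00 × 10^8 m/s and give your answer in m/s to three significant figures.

Apply u = (u' + v)/(1 + u'v/c²) successively, working outward toward the laboratory.
(Dividing each given speed by c = 3.00 × 10^8 m/s to work in units of c.)
Start: velocity of the proton relative to the laboratory = 0.9467c.
Compose with the pion (u' = 0.887 in the proton frame): u_1 = (0.887 + 0.947) / (1 + 0.887·0.947) = 1.8333/1.8394 = 0.9967.
Compose with the muon (u' = -0.663 in the pion frame): u_2 = (-0.663 + 0.997) / (1 + (-0.663)·0.997) = 0.3334/0.3388 = 0.9839.
So u = 0.9839 × 3.00 × 10^8 m/s.

+2.95 × 10^8 m/s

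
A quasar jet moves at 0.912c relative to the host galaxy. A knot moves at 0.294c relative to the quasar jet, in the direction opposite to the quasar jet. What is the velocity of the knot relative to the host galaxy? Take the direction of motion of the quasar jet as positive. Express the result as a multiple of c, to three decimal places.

With v = 0.912 and u' = -0.294 (in units of c),
u = (u' + v)/(1 + u'v/c²):
u = (-0.294 + 0.912) / (1 + (-0.294)·0.912) = 0.6180/0.7319 = 0.8444
(Galilean addition would give +0.618c.)

+0.844c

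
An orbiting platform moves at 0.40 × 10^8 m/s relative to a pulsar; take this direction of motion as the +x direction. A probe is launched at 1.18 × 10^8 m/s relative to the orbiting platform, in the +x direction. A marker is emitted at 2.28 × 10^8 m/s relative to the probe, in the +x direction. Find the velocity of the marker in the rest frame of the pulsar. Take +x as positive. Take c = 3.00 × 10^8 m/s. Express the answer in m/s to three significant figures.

2.74 × 10^8 m/s

Apply u = (u' + v)/(1 + u'v/c²) successively, working outward toward the pulsar.
(Dividing each given speed by c = 3.00 × 10^8 m/s to work in units of c.)
Start: velocity of the orbiting platform relative to the pulsar = 0.1333c.
Compose with the probe (u' = 0.393 in the orbiting platform frame): u_1 = (0.393 + 0.133) / (1 + 0.393·0.133) = 0.5267/1.0524 = 0.5004.
Compose with the marker (u' = 0.760 in the probe frame): u_2 = (0.760 + 0.500) / (1 + 0.760·0.500) = 1.2604/1.3803 = 0.9131.
So u = 0.9131 × 3.00 × 10^8 m/s.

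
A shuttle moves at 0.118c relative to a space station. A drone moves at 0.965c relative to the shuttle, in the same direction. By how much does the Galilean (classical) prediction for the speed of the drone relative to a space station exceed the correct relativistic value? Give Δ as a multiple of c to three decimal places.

Galilean: u_cl = 0.965 + 0.118 = 1.0830.
Relativistic: u_rel = (0.965 + 0.118) / (1 + 0.965·0.118) = 1.0830/1.1139 = 0.9723.
Δ = 1.0830 − 0.9723 = 0.1107.
(The classical prediction exceeds c; the relativistic result does not.)

Δ = 0.111c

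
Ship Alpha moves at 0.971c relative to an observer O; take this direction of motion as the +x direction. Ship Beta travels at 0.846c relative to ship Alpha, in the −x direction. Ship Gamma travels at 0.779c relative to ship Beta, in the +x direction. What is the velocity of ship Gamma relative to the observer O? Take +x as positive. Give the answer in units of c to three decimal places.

+0.957c

Apply u = (u' + v)/(1 + u'v/c²) successively, working outward toward the observer O.
Start: velocity of ship Alpha relative to the observer O = 0.9710c.
Compose with ship Beta (u' = -0.846 in ship Alpha frame): u_1 = (-0.846 + 0.971) / (1 + (-0.846)·0.971) = 0.1250/0.1785 = 0.7001.
Compose with ship Gamma (u' = 0.779 in ship Beta frame): u_2 = (0.779 + 0.700) / (1 + 0.779·0.700) = 1.4791/1.5454 = 0.9571.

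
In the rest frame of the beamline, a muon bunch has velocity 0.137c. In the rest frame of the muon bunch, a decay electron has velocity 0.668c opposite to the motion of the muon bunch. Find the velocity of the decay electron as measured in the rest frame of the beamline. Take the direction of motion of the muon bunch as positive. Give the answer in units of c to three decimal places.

With v = 0.137 and u' = -0.668 (in units of c),
u = (u' + v)/(1 + u'v/c²):
u = (-0.668 + 0.137) / (1 + (-0.668)·0.137) = -0.5310/0.9085 = -0.5845

-0.584c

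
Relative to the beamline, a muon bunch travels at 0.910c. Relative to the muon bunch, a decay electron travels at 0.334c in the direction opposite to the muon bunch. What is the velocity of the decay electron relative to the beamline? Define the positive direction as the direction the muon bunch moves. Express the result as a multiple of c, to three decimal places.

+0.828c

With v = 0.910 and u' = -0.334 (in units of c),
u = (u' + v)/(1 + u'v/c²):
u = (-0.334 + 0.910) / (1 + (-0.334)·0.910) = 0.5760/0.6961 = 0.8275
(Galilean addition would give +0.576c.)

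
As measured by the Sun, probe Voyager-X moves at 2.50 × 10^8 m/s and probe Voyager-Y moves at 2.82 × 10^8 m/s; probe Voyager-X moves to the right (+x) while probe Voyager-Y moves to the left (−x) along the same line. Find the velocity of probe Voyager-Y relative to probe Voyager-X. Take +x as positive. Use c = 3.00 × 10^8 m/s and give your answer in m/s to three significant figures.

-2.98 × 10^8 m/s

β_A = 0.833, β_B = -0.940 (dividing each by c = 3.00 × 10^8 m/s).
Transform to A's frame with the inverse velocity-addition law: u' = (u − v)/(1 − uv/c²), taking u = β_B and v = β_A.
u' = (-0.940 − 0.833) / (1 − (0.833)(-0.940)) = -1.7733/1.7833 = -0.9944.
u' = -0.9944 × 3.00 × 10^8 m/s.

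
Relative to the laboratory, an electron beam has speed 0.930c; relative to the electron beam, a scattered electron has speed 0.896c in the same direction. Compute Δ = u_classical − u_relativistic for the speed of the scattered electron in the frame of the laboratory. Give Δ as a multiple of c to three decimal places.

Δ = 0.830c

Galilean: u_cl = 0.896 + 0.930 = 1.8260.
Relativistic: u_rel = (0.896 + 0.930) / (1 + 0.896·0.930) = 1.8260/1.8333 = 0.9960.
Δ = 1.8260 − 0.9960 = 0.8300.
(The classical prediction exceeds c; the relativistic result does not.)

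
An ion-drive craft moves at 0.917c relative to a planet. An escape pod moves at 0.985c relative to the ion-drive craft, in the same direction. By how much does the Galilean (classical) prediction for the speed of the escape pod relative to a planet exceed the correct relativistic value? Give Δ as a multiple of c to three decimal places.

Δ = 0.903c

Galilean: u_cl = 0.985 + 0.917 = 1.9020.
Relativistic: u_rel = (0.985 + 0.917) / (1 + 0.985·0.917) = 1.9020/1.9032 = 0.9993.
Δ = 1.9020 − 0.9993 = 0.9027.
(The classical prediction exceeds c; the relativistic result does not.)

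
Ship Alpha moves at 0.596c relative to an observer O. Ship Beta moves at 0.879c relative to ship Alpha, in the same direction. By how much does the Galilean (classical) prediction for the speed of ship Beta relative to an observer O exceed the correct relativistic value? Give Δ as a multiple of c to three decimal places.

Galilean: u_cl = 0.879 + 0.596 = 1.4750.
Relativistic: u_rel = (0.879 + 0.596) / (1 + 0.879·0.596) = 1.4750/1.5239 = 0.9679.
Δ = 1.4750 − 0.9679 = 0.5071.
(The classical prediction exceeds c; the relativistic result does not.)

Δ = 0.507c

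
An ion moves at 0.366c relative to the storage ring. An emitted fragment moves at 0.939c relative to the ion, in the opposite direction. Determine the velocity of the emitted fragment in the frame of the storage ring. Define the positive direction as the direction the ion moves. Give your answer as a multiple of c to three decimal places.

-0.873c

With v = 0.366 and u' = -0.939 (in units of c),
u = (u' + v)/(1 + u'v/c²):
u = (-0.939 + 0.366) / (1 + (-0.939)·0.366) = -0.5730/0.6563 = -0.8730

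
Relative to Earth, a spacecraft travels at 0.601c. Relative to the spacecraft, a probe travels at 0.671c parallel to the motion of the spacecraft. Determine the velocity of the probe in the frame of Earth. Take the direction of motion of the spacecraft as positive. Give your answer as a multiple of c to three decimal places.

With v = 0.601 and u' = 0.671 (in units of c),
u = (u' + v)/(1 + u'v/c²):
u = (0.671 + 0.601) / (1 + 0.671·0.601) = 1.2720/1.4033 = 0.9065

0.906c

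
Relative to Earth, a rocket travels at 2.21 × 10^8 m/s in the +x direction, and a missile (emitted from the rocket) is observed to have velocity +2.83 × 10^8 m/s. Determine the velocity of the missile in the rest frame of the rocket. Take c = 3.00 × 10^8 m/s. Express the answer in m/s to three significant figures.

+2.03 × 10^8 m/s

v = 0.737c, u = 0.943c.
Invert the composition law: u' = (u − v)/(1 − uv/c²).
u' = (0.943 − 0.737) / (1 − (0.943)(0.737)) = 0.2067/0.3051 = 0.6774.
u' = 0.6774 × 3.00 × 10^8 m/s.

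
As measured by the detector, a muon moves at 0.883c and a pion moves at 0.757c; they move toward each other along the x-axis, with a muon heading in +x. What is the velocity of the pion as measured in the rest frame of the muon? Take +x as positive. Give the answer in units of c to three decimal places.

β_A = 0.883, β_B = -0.757.
Transform to A's frame with the inverse velocity-addition law: u' = (u − v)/(1 − uv/c²), taking u = β_B and v = β_A.
u' = (-0.757 − 0.883) / (1 − (0.883)(-0.757)) = -1.6400/1.6684 = -0.9830.

-0.983c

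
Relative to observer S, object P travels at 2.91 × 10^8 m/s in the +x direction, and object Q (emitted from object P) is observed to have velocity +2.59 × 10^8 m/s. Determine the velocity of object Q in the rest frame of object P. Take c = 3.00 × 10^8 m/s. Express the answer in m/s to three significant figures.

-1.97 × 10^8 m/s

v = 0.970c, u = 0.863c.
Invert the composition law: u' = (u − v)/(1 − uv/c²).
u' = (0.863 − 0.970) / (1 − (0.863)(0.970)) = -0.1067/0.1626 = -0.6561.
u' = -0.6561 × 3.00 × 10^8 m/s.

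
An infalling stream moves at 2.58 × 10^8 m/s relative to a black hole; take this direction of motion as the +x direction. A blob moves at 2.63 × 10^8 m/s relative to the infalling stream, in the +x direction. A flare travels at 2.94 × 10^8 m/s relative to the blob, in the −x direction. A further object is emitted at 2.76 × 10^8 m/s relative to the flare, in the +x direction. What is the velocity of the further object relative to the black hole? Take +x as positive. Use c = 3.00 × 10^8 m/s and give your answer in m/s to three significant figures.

+2.88 × 10^8 m/s

Apply u = (u' + v)/(1 + u'v/c²) successively, working outward toward the black hole.
(Dividing each given speed by c = 3.00 × 10^8 m/s to work in units of c.)
Start: velocity of the infalling stream relative to the black hole = 0.8600c.
Compose with the blob (u' = 0.877 in the infalling stream frame): u_1 = (0.877 + 0.860) / (1 + 0.877·0.860) = 1.7367/1.7539 = 0.9902.
Compose with the flare (u' = -0.980 in the blob frame): u_2 = (-0.980 + 0.990) / (1 + (-0.980)·0.990) = 0.0102/0.0296 = 0.3425.
Compose with the further object (u' = 0.920 in the flare frame): u_3 = (0.920 + 0.343) / (1 + 0.920·0.343) = 1.2625/1.3151 = 0.9600.
So u = 0.9600 × 3.00 × 10^8 m/s.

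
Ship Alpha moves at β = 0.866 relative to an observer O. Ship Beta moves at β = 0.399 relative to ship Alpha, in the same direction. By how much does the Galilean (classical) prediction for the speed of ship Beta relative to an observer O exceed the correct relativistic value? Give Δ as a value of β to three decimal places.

Galilean: u_cl = 0.399 + 0.866 = 1.2650.
Relativistic: u_rel = (0.399 + 0.866) / (1 + 0.399·0.866) = 1.2650/1.3455 = 0.9401.
Δ = 1.2650 − 0.9401 = 0.3249.
(The classical prediction exceeds c; the relativistic result does not.)

Δ = 0.325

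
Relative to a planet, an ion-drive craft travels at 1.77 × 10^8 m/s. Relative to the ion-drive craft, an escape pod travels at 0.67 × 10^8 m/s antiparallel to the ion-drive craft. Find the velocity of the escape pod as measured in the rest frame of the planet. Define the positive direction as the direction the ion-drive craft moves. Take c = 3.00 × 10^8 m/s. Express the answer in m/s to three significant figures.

+1.27 × 10^8 m/s

In units of c (dividing by 3.00 × 10^8 m/s): v = 0.590, u' = -0.223.
u = (u' + v)/(1 + u'v/c²):
u = (-0.223 + 0.590) / (1 + (-0.223)·0.590) = 0.3667/0.8682 = 0.4223
(Galilean addition would give +0.367c.)
Converting back: u = 0.4223 × 3.00 × 10^8 m/s.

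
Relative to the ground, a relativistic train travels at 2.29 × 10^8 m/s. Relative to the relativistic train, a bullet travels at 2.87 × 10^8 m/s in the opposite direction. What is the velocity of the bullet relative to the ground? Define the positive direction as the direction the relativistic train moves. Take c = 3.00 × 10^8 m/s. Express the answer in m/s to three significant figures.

In units of c (dividing by 3.00 × 10^8 m/s): v = 0.763, u' = -0.957.
u = (u' + v)/(1 + u'v/c²):
u = (-0.957 + 0.763) / (1 + (-0.957)·0.763) = -0.1933/0.2697 = -0.7167
(Galilean addition would give -0.193c.)
Converting back: u = -0.7167 × 3.00 × 10^8 m/s.

-2.15 × 10^8 m/s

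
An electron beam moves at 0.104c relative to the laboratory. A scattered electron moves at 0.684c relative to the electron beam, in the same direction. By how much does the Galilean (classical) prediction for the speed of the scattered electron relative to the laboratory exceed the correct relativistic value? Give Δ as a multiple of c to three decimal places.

Galilean: u_cl = 0.684 + 0.104 = 0.7880.
Relativistic: u_rel = (0.684 + 0.104) / (1 + 0.684·0.104) = 0.7880/1.0711 = 0.7357.
Δ = 0.7880 − 0.7357 = 0.0523.

Δ = 0.052c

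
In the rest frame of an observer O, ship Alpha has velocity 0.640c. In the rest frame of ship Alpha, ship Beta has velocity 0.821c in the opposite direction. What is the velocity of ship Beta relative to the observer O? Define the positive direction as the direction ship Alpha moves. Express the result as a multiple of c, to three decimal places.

-0.381c

With v = 0.640 and u' = -0.821 (in units of c),
u = (u' + v)/(1 + u'v/c²):
u = (-0.821 + 0.640) / (1 + (-0.821)·0.640) = -0.1810/0.4746 = -0.3814
(Galilean addition would give -0.181c.)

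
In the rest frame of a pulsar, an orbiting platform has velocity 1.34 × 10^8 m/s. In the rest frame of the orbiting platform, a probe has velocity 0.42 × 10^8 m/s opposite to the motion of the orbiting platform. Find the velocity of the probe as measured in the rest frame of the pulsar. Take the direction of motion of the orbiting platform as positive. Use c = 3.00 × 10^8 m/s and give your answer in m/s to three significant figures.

In units of c (dividing by 3.00 × 10^8 m/s): v = 0.447, u' = -0.140.
u = (u' + v)/(1 + u'v/c²):
u = (-0.140 + 0.447) / (1 + (-0.140)·0.447) = 0.3067/0.9375 = 0.3271
(Galilean addition would give +0.307c.)
Converting back: u = 0.3271 × 3.00 × 10^8 m/s.

+9.81 × 10^7 m/s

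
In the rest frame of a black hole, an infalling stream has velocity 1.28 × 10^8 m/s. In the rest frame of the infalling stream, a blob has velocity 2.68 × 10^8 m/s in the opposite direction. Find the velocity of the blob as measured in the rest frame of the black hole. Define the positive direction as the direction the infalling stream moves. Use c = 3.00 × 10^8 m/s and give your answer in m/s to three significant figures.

In units of c (dividing by 3.00 × 10^8 m/s): v = 0.427, u' = -0.893.
u = (u' + v)/(1 + u'v/c²):
u = (-0.893 + 0.427) / (1 + (-0.893)·0.427) = -0.4667/0.6188 = -0.7541
(Galilean addition would give -0.467c.)
Converting back: u = -0.7541 × 3.00 × 10^8 m/s.

-2.26 × 10^8 m/s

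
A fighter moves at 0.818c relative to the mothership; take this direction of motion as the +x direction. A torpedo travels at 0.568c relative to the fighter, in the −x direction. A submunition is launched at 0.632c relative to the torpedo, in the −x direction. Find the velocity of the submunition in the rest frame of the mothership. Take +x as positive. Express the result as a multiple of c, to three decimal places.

-0.234c

Apply u = (u' + v)/(1 + u'v/c²) successively, working outward toward the mothership.
Start: velocity of the fighter relative to the mothership = 0.8180c.
Compose with the torpedo (u' = -0.568 in the fighter frame): u_1 = (-0.568 + 0.818) / (1 + (-0.568)·0.818) = 0.2500/0.5354 = 0.4670.
Compose with the submunition (u' = -0.632 in the torpedo frame): u_2 = (-0.632 + 0.467) / (1 + (-0.632)·0.467) = -0.1650/0.7049 = -0.2341.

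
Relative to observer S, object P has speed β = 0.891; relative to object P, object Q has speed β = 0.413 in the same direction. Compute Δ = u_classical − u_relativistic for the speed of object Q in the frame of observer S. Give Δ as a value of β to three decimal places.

Galilean: u_cl = 0.413 + 0.891 = 1.3040.
Relativistic: u_rel = (0.413 + 0.891) / (1 + 0.413·0.891) = 1.3040/1.3680 = 0.9532.
Δ = 1.3040 − 0.9532 = 0.3508.
(The classical prediction exceeds c; the relativistic result does not.)

Δ = 0.351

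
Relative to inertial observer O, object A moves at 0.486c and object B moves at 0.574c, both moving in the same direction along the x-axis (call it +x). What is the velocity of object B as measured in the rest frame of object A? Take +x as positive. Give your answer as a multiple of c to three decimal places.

β_A = 0.486, β_B = 0.574.
Transform to A's frame with the inverse velocity-addition law: u' = (u − v)/(1 − uv/c²), taking u = β_B and v = β_A.
u' = (0.574 − 0.486) / (1 − (0.486)(0.574)) = 0.0880/0.7210 = 0.1220.

+0.122c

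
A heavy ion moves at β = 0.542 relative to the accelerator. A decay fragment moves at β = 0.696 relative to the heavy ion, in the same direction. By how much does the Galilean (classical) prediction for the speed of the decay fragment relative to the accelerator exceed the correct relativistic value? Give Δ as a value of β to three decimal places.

Δ = 0.339

Galilean: u_cl = 0.696 + 0.542 = 1.2380.
Relativistic: u_rel = (0.696 + 0.542) / (1 + 0.696·0.542) = 1.2380/1.3772 = 0.8989.
Δ = 1.2380 − 0.8989 = 0.3391.
(The classical prediction exceeds c; the relativistic result does not.)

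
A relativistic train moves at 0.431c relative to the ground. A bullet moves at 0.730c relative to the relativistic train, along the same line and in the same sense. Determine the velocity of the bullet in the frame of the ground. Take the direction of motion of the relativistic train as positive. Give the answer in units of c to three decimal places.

0.883c

With v = 0.431 and u' = 0.730 (in units of c),
u = (u' + v)/(1 + u'v/c²):
u = (0.730 + 0.431) / (1 + 0.730·0.431) = 1.1610/1.3146 = 0.8831
(Galilean addition would give +1.161c, exceeding c.)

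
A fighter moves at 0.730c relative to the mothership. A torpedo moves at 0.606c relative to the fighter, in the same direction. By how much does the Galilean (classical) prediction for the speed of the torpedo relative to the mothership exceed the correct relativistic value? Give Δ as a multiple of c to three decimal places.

Galilean: u_cl = 0.606 + 0.730 = 1.3360.
Relativistic: u_rel = (0.606 + 0.730) / (1 + 0.606·0.730) = 1.3360/1.4424 = 0.9262.
Δ = 1.3360 − 0.9262 = 0.4098.
(The classical prediction exceeds c; the relativistic result does not.)

Δ = 0.410c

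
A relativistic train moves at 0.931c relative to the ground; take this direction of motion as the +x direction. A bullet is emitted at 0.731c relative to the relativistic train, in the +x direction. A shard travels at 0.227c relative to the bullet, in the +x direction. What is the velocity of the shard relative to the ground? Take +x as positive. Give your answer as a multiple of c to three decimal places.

0.993c

Apply u = (u' + v)/(1 + u'v/c²) successively, working outward toward the ground.
Start: velocity of the relativistic train relative to the ground = 0.9310c.
Compose with the bullet (u' = 0.731 in the relativistic train frame): u_1 = (0.731 + 0.931) / (1 + 0.731·0.931) = 1.6620/1.6806 = 0.9890.
Compose with the shard (u' = 0.227 in the bullet frame): u_2 = (0.227 + 0.989) / (1 + 0.227·0.989) = 1.2160/1.2245 = 0.9930.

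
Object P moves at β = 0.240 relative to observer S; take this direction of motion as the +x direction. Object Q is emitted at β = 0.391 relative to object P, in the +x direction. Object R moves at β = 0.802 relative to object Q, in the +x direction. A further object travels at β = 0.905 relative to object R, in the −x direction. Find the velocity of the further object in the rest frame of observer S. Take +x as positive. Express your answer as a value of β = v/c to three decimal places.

Apply u = (u' + v)/(1 + u'v/c²) successively, working outward toward observer S.
Start: velocity of object P relative to observer S = 0.2400c.
Compose with object Q (u' = 0.391 in object P frame): u_1 = (0.391 + 0.240) / (1 + 0.391·0.240) = 0.6310/1.0938 = 0.5769.
Compose with object R (u' = 0.802 in object Q frame): u_2 = (0.802 + 0.577) / (1 + 0.802·0.577) = 1.3789/1.4626 = 0.9427.
Compose with the further object (u' = -0.905 in object R frame): u_3 = (-0.905 + 0.943) / (1 + (-0.905)·0.943) = 0.0377/0.1468 = 0.2569.

β = +0.257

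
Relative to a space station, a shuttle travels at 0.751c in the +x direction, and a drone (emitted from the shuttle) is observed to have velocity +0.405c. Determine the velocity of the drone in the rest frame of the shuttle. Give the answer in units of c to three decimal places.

-0.497c

Invert the composition law: u' = (u − v)/(1 − uv/c²).
u' = (0.405 − 0.751) / (1 − (0.405)(0.751)) = -0.3460/0.6958 = -0.4972.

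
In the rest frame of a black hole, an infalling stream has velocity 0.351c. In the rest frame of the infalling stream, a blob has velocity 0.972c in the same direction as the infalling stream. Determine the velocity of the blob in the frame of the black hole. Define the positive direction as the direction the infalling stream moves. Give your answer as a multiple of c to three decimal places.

With v = 0.351 and u' = 0.972 (in units of c),
u = (u' + v)/(1 + u'v/c²):
u = (0.972 + 0.351) / (1 + 0.972·0.351) = 1.3230/1.3412 = 0.9865

0.986c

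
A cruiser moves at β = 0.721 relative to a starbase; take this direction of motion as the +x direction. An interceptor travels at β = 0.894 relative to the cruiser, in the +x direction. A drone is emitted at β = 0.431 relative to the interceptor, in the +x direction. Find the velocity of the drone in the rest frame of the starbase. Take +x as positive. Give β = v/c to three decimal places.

Apply u = (u' + v)/(1 + u'v/c²) successively, working outward toward the starbase.
Start: velocity of the cruiser relative to the starbase = 0.7210c.
Compose with the interceptor (u' = 0.894 in the cruiser frame): u_1 = (0.894 + 0.721) / (1 + 0.894·0.721) = 1.6150/1.6446 = 0.9820.
Compose with the drone (u' = 0.431 in the interceptor frame): u_2 = (0.431 + 0.982) / (1 + 0.431·0.982) = 1.4130/1.4232 = 0.9928.

β = 0.993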